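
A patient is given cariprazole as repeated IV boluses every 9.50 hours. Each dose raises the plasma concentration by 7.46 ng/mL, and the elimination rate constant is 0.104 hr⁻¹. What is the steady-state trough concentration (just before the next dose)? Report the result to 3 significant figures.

Fraction remaining after one interval: e^(−kτ) = e^(−0.1040 × 9.50) = 0.3723
R = 1 / (1 − 0.3723) = 1.593
Css,max = 7.46 × 1.593 = 11.89 ng/mL
Css,min = Css,max × e^(−kτ) = 11.89 × 0.3723 ≈ 4.43 ng/mL

4.43 ng/mL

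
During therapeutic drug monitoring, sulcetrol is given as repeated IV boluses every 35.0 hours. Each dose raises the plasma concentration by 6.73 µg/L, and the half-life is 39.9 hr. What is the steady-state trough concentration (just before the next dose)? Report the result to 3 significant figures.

8.04 µg/L

k = ln 2 / 39.9 = 0.01737 hr⁻¹
Fraction remaining after one interval: e^(−kτ) = e^(−0.01737 × 35.0) = 0.5444
R = 1 / (1 − 0.5444) = 2.195
Css,max = 6.73 × 2.195 = 14.77 µg/L
Css,min = Css,max × e^(−kτ) = 14.77 × 0.5444 ≈ 8.04 µg/L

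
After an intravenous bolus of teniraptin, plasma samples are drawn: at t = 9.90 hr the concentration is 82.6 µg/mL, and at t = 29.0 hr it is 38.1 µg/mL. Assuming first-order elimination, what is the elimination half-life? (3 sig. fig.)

k = ln(C₁/C₂) / (t₂ − t₁) = ln(82.6/38.1) / (29.0 − 9.90)
  = 0.7738 / 19.10 = 0.04051 hr⁻¹
t½ = ln 2 / k = ln 2 / 0.04051 ≈ 17.1 hours

17.1 hours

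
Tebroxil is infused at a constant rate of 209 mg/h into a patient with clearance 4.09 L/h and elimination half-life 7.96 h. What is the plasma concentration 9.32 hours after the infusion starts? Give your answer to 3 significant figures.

28.4 µg/mL

Css = rate / CL = 209 / 4.09 = 51.10 µg/mL
k = ln 2 / 7.96 = 0.08708 h⁻¹
C(t) = Css (1 − e^(−kt)) = 51.10 × (1 − e^(−0.8116)) = 51.10 × 0.5558 ≈ 28.4 µg/mL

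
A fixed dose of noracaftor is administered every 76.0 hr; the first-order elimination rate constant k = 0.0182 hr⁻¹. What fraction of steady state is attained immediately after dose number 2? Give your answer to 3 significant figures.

f_n = 1 − e^(−nkτ) = 1 − e^(−2 × 0.01820 × 76.0) = 1 − e^(−2.766) = 1 − 0.06289 ≈ 0.937

0.937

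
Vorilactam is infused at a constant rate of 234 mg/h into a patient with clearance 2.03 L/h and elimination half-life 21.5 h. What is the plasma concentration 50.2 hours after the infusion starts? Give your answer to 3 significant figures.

Css = rate / CL = 234 / 2.03 = 115.3 µg/mL
k = ln 2 / 21.5 = 0.03224 h⁻¹
C(t) = Css (1 − e^(−kt)) = 115.3 × (1 − e^(−1.618)) = 115.3 × 0.8018 ≈ 92.4 µg/mL

92.4 µg/mL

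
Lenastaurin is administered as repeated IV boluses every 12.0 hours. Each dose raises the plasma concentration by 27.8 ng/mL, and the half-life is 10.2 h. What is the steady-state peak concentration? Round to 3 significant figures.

k = ln 2 / 10.2 = 0.06796 h⁻¹
Fraction remaining after one interval: e^(−kτ) = e^(−0.06796 × 12.0) = 0.4424
R = 1 / (1 − 0.4424) = 1.794
Css,max = 27.8 × 1.794 ≈ 49.9 ng/mL

49.9 ng/mL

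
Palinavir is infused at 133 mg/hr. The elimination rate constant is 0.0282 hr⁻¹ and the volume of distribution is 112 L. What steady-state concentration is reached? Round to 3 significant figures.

42.1 µg/mL

CL = k · V = 0.0282 × 112 = 3.158 L/hr
Css = rate / CL = 133 / 3.158 ≈ 42.1 µg/mL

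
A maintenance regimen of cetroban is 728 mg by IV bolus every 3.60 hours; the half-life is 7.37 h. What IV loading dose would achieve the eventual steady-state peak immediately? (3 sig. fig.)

k = ln 2 / 7.37 = 0.09405 h⁻¹
Accumulation ratio R = 1 / (1 − e^(−kτ)) = 1 / (1 − e^(−0.09405×3.60)) = 1 / (1 − 0.7128) = 3.482
Loading dose = maintenance dose × R = 728 × 3.482 ≈ 2530 mg

2530 mg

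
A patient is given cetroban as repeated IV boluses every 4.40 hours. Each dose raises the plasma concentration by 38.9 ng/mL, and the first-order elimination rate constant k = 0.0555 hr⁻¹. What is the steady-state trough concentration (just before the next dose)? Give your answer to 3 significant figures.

141 ng/mL

Fraction remaining after one interval: e^(−kτ) = e^(−0.05550 × 4.40) = 0.7833
R = 1 / (1 − 0.7833) = 4.615
Css,max = 38.9 × 4.615 = 179.5 ng/mL
Css,min = Css,max × e^(−kτ) = 179.5 × 0.7833 ≈ 141 ng/mL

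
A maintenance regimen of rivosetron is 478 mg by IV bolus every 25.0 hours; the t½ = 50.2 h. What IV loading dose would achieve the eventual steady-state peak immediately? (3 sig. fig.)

k = ln 2 / 50.2 = 0.01381 h⁻¹
Accumulation ratio R = 1 / (1 − e^(−kτ)) = 1 / (1 − e^(−0.01381×25.0)) = 1 / (1 − 0.7081) = 3.426
Loading dose = maintenance dose × R = 478 × 3.426 ≈ 1640 mg

1640 mg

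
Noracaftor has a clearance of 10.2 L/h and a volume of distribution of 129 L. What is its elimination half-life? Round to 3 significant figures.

k = CL / V = 10.2 / 129 = 0.07907 h⁻¹
t½ = ln 2 / k = ln 2 / 0.07907 ≈ 8.77 hours

8.77 hours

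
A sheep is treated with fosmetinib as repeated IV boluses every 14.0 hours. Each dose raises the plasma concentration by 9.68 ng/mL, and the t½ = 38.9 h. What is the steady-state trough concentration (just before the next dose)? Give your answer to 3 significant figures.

34.2 ng/mL

k = ln 2 / 38.9 = 0.01782 h⁻¹
Fraction remaining after one interval: e^(−kτ) = e^(−0.01782 × 14.0) = 0.7792
R = 1 / (1 − 0.7792) = 4.529
Css,max = 9.68 × 4.529 = 43.84 ng/mL
Css,min = Css,max × e^(−kτ) = 43.84 × 0.7792 ≈ 34.2 ng/mL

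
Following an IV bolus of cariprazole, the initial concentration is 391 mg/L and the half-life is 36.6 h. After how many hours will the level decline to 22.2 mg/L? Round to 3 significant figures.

k = ln 2 / 36.6 = 0.01894 h⁻¹
C(t) = C₀ e^(−kt)  ⇒  t = ln(C₀/C) / k
t = ln(391/22.2) / 0.01894 = 2.869 / 0.01894 ≈ 151 hours

151 hours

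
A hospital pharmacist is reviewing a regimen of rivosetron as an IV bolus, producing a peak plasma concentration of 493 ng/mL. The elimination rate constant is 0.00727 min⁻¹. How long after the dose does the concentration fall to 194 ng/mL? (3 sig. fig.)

C(t) = C₀ e^(−kt)  ⇒  t = ln(C₀/C) / k
t = ln(493/194) / 0.007270 = 0.9327 / 0.007270 ≈ 128 minutes

128 minutes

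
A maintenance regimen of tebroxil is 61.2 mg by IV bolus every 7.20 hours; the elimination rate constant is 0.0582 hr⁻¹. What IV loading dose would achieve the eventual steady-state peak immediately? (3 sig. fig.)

179 mg

Accumulation ratio R = 1 / (1 − e^(−kτ)) = 1 / (1 − e^(−0.05820×7.20)) = 1 / (1 − 0.6577) = 2.921
Loading dose = maintenance dose × R = 61.2 × 2.921 ≈ 179 mg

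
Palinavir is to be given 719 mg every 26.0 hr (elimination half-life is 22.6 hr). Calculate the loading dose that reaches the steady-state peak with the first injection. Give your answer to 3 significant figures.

k = ln 2 / 22.6 = 0.03067 hr⁻¹
Accumulation ratio R = 1 / (1 − e^(−kτ)) = 1 / (1 − e^(−0.03067×26.0)) = 1 / (1 − 0.4505) = 1.820
Loading dose = maintenance dose × R = 719 × 1.820 ≈ 1310 mg

1310 mg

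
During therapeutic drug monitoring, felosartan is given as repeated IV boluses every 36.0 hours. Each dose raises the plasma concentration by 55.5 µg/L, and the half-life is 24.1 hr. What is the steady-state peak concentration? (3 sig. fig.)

86.1 µg/L

k = ln 2 / 24.1 = 0.02876 hr⁻¹
Fraction remaining after one interval: e^(−kτ) = e^(−0.02876 × 36.0) = 0.3551
R = 1 / (1 − 0.3551) = 1.551
Css,max = 55.5 × 1.551 ≈ 86.1 µg/L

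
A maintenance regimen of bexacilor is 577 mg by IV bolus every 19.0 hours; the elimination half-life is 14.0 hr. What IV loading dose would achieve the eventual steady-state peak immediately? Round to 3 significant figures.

k = ln 2 / 14.0 = 0.04951 hr⁻¹
Accumulation ratio R = 1 / (1 − e^(−kτ)) = 1 / (1 − e^(−0.04951×19.0)) = 1 / (1 − 0.3904) = 1.640
Loading dose = maintenance dose × R = 577 × 1.640 ≈ 946 mg

946 mg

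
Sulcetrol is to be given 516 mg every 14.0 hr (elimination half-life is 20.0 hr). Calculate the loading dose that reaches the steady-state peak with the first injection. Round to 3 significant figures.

1340 mg

k = ln 2 / 20.0 = 0.03466 hr⁻¹
Accumulation ratio R = 1 / (1 − e^(−kτ)) = 1 / (1 − e^(−0.03466×14.0)) = 1 / (1 − 0.6156) = 2.601
Loading dose = maintenance dose × R = 516 × 2.601 ≈ 1340 mg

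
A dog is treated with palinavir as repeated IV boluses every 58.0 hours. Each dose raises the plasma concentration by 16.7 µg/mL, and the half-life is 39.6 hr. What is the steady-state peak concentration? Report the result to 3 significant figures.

k = ln 2 / 39.6 = 0.01750 hr⁻¹
Fraction remaining after one interval: e^(−kτ) = e^(−0.01750 × 58.0) = 0.3623
R = 1 / (1 − 0.3623) = 1.568
Css,max = 16.7 × 1.568 ≈ 26.2 µg/mL

26.2 µg/mL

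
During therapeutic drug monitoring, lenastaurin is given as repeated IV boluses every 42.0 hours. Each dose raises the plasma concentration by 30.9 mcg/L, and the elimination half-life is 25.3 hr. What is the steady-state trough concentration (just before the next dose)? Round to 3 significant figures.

14.3 mcg/L

k = ln 2 / 25.3 = 0.02740 hr⁻¹
Fraction remaining after one interval: e^(−kτ) = e^(−0.02740 × 42.0) = 0.3164
R = 1 / (1 − 0.3164) = 1.463
Css,max = 30.9 × 1.463 = 45.20 mcg/L
Css,min = Css,max × e^(−kτ) = 45.20 × 0.3164 ≈ 14.3 mcg/L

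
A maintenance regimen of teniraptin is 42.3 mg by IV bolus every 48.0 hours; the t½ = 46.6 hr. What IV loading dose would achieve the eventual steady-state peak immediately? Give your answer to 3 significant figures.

82.9 mg

k = ln 2 / 46.6 = 0.01487 hr⁻¹
Accumulation ratio R = 1 / (1 − e^(−kτ)) = 1 / (1 − e^(−0.01487×48.0)) = 1 / (1 − 0.4897) = 1.960
Loading dose = maintenance dose × R = 42.3 × 1.960 ≈ 82.9 mg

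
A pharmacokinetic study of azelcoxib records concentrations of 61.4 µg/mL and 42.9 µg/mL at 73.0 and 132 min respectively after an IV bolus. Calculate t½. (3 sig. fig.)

114 minutes

k = ln(C₁/C₂) / (t₂ − t₁) = ln(61.4/42.9) / (132 − 73.0)
  = 0.3585 / 59.00 = 0.006077 min⁻¹
t½ = ln 2 / k = ln 2 / 0.006077 ≈ 114 minutes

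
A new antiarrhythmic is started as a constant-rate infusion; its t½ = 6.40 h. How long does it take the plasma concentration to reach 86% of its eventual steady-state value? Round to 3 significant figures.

18.2 hours

k = ln 2 / 6.40 = 0.1083 h⁻¹
f = 1 − e^(−kt)  ⇒  t = −ln(1 − f) / k
t = −ln(1 − 0.86) / 0.1083 = 1.966 / 0.1083 ≈ 18.2 hours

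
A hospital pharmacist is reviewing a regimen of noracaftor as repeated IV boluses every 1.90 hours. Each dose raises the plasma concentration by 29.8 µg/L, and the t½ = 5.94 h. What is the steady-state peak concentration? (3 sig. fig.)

k = ln 2 / 5.94 = 0.1167 h⁻¹
Fraction remaining after one interval: e^(−kτ) = e^(−0.1167 × 1.90) = 0.8011
R = 1 / (1 − 0.8011) = 5.029
Css,max = 29.8 × 5.029 ≈ 150 µg/L

150 µg/L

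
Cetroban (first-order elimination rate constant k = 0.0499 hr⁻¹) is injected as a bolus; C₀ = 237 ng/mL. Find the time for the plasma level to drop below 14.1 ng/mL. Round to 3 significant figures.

56.6 hours

C(t) = C₀ e^(−kt)  ⇒  t = ln(C₀/C) / k
t = ln(237/14.1) / 0.04990 = 2.822 / 0.04990 ≈ 56.6 hours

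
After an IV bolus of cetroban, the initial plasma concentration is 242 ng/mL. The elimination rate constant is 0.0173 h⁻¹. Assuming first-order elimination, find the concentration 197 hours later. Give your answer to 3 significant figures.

C(t) = C₀ e^(−kt) = 242 × e^(−0.01730 × 197) = 242 × e^(−3.408) = 242 × 0.03310 ≈ 8.01 ng/mL

8.01 ng/mL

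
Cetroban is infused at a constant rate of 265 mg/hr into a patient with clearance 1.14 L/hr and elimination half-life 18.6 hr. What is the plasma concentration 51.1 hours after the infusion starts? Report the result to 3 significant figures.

Css = rate / CL = 265 / 1.14 = 232.5 mg/L
k = ln 2 / 18.6 = 0.03727 hr⁻¹
C(t) = Css (1 − e^(−kt)) = 232.5 × (1 − e^(−1.904)) = 232.5 × 0.8511 ≈ 198 mg/L

198 mg/L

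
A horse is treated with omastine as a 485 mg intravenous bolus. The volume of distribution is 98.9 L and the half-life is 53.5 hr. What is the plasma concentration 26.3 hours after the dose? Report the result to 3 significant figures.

3.49 µg/mL

C₀ = dose / V = 485 / 98.9 = 4.904 µg/mL
k = ln 2 / 53.5 = 0.01296 hr⁻¹
C(t) = C₀ e^(−kt) = 4.904 × e^(−0.01296 × 26.3) = 4.904 × e^(−0.3407) = 4.904 × 0.7112 ≈ 3.49 µg/mL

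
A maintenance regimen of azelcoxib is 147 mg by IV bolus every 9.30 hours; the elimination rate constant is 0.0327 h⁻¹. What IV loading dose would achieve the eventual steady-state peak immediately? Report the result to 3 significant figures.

Accumulation ratio R = 1 / (1 − e^(−kτ)) = 1 / (1 − e^(−0.03270×9.30)) = 1 / (1 − 0.7378) = 3.814
Loading dose = maintenance dose × R = 147 × 3.814 ≈ 561 mg

561 mg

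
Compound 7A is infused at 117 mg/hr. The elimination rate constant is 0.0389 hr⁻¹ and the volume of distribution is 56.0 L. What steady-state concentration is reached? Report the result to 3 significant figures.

CL = k · V = 0.0389 × 56.0 = 2.178 L/hr
Css = rate / CL = 117 / 2.178 ≈ 53.7 µg/mL

53.7 µg/mL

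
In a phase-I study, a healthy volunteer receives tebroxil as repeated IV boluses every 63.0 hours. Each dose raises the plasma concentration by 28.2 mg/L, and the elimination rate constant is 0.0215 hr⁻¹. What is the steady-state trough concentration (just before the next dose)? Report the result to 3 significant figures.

Fraction remaining after one interval: e^(−kτ) = e^(−0.02150 × 63.0) = 0.2581
R = 1 / (1 − 0.2581) = 1.348
Css,max = 28.2 × 1.348 = 38.01 mg/L
Css,min = Css,max × e^(−kτ) = 38.01 × 0.2581 ≈ 9.81 mg/L

9.81 mg/L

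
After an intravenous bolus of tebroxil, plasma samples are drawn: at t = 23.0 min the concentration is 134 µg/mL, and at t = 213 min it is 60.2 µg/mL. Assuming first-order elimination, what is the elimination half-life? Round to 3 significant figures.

k = ln(C₁/C₂) / (t₂ − t₁) = ln(134/60.2) / (213 − 23.0)
  = 0.8002 / 190.0 = 0.004211 min⁻¹
t½ = ln 2 / k = ln 2 / 0.004211 ≈ 165 minutes

165 minutes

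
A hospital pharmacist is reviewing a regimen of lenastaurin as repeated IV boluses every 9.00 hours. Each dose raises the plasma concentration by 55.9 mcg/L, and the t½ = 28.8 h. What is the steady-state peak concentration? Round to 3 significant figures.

287 mcg/L

k = ln 2 / 28.8 = 0.02407 h⁻¹
Fraction remaining after one interval: e^(−kτ) = e^(−0.02407 × 9.00) = 0.8052
R = 1 / (1 − 0.8052) = 5.135
Css,max = 55.9 × 5.135 ≈ 287 mcg/L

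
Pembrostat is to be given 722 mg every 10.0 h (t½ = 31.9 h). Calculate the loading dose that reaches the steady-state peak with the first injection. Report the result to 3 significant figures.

3700 mg

k = ln 2 / 31.9 = 0.02173 h⁻¹
Accumulation ratio R = 1 / (1 − e^(−kτ)) = 1 / (1 − e^(−0.02173×10.0)) = 1 / (1 − 0.8047) = 5.120
Loading dose = maintenance dose × R = 722 × 5.120 ≈ 3700 mg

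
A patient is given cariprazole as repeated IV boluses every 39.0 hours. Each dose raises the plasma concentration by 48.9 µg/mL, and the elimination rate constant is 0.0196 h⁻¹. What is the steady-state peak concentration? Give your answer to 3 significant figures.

Fraction remaining after one interval: e^(−kτ) = e^(−0.01960 × 39.0) = 0.4656
R = 1 / (1 − 0.4656) = 1.871
Css,max = 48.9 × 1.871 ≈ 91.5 µg/mL

91.5 µg/mL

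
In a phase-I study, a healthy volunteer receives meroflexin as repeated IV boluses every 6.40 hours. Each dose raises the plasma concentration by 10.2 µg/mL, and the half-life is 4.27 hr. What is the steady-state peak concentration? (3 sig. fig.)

15.8 µg/mL

k = ln 2 / 4.27 = 0.1623 hr⁻¹
Fraction remaining after one interval: e^(−kτ) = e^(−0.1623 × 6.40) = 0.3538
R = 1 / (1 − 0.3538) = 1.548
Css,max = 10.2 × 1.548 ≈ 15.8 µg/mL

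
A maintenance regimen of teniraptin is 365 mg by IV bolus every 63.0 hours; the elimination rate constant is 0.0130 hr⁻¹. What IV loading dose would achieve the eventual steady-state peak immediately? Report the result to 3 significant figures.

Accumulation ratio R = 1 / (1 − e^(−kτ)) = 1 / (1 − e^(−0.01300×63.0)) = 1 / (1 − 0.4409) = 1.789
Loading dose = maintenance dose × R = 365 × 1.789 ≈ 653 mg

653 mg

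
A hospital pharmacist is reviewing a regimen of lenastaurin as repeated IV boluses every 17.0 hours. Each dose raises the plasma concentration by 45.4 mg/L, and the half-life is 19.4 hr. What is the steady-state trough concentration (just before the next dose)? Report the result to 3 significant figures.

k = ln 2 / 19.4 = 0.03573 hr⁻¹
Fraction remaining after one interval: e^(−kτ) = e^(−0.03573 × 17.0) = 0.5448
R = 1 / (1 − 0.5448) = 2.197
Css,max = 45.4 × 2.197 = 99.73 mg/L
Css,min = Css,max × e^(−kτ) = 99.73 × 0.5448 ≈ 54.3 mg/L

54.3 mg/L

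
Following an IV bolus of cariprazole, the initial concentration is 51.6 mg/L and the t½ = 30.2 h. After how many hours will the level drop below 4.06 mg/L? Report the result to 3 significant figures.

k = ln 2 / 30.2 = 0.02295 h⁻¹
C(t) = C₀ e^(−kt)  ⇒  t = ln(C₀/C) / k
t = ln(51.6/4.06) / 0.02295 = 2.542 / 0.02295 ≈ 111 hours

111 hours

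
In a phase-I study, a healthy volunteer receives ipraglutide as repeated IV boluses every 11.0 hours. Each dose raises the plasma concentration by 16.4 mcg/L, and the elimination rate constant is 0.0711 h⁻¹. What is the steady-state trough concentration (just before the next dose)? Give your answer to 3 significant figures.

Fraction remaining after one interval: e^(−kτ) = e^(−0.07110 × 11.0) = 0.4574
R = 1 / (1 − 0.4574) = 1.843
Css,max = 16.4 × 1.843 = 30.23 mcg/L
Css,min = Css,max × e^(−kτ) = 30.23 × 0.4574 ≈ 13.8 mcg/L

13.8 mcg/L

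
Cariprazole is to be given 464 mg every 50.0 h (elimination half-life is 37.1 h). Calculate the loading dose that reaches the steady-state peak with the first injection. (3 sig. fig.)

k = ln 2 / 37.1 = 0.01868 h⁻¹
Accumulation ratio R = 1 / (1 − e^(−kτ)) = 1 / (1 − e^(−0.01868×50.0)) = 1 / (1 − 0.3929) = 1.647
Loading dose = maintenance dose × R = 464 × 1.647 ≈ 764 mg

764 mg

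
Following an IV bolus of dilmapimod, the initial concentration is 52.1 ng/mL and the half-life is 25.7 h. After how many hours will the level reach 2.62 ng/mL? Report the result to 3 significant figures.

k = ln 2 / 25.7 = 0.02697 h⁻¹
C(t) = C₀ e^(−kt)  ⇒  t = ln(C₀/C) / k
t = ln(52.1/2.62) / 0.02697 = 2.990 / 0.02697 ≈ 111 hours

111 hours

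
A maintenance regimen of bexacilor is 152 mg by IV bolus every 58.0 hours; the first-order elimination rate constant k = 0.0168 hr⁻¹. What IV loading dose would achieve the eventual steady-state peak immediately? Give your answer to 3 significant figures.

Accumulation ratio R = 1 / (1 − e^(−kτ)) = 1 / (1 − e^(−0.01680×58.0)) = 1 / (1 − 0.3774) = 1.606
Loading dose = maintenance dose × R = 152 × 1.606 ≈ 244 mg

244 mg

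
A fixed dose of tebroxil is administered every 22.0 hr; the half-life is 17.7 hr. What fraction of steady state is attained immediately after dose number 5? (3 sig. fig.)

0.987

k = ln 2 / 17.7 = 0.03916 hr⁻¹
f_n = 1 − e^(−nkτ) = 1 − e^(−5 × 0.03916 × 22.0) = 1 − e^(−4.308) = 1 − 0.01346 ≈ 0.987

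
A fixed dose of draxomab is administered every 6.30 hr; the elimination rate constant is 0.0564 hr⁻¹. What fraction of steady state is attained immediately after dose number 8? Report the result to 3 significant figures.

0.942

f_n = 1 − e^(−nkτ) = 1 − e^(−8 × 0.05640 × 6.30) = 1 − e^(−2.843) = 1 − 0.05828 ≈ 0.942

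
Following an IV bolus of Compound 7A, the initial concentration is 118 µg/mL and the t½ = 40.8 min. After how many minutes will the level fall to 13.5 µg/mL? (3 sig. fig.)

128 minutes

k = ln 2 / 40.8 = 0.01699 min⁻¹
C(t) = C₀ e^(−kt)  ⇒  t = ln(C₀/C) / k
t = ln(118/13.5) / 0.01699 = 2.168 / 0.01699 ≈ 128 minutes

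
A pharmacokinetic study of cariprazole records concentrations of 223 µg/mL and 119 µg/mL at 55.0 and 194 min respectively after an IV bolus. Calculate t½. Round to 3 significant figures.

153 minutes

k = ln(C₁/C₂) / (t₂ − t₁) = ln(223/119) / (194 − 55.0)
  = 0.6280 / 139.0 = 0.004518 min⁻¹
t½ = ln 2 / k = ln 2 / 0.004518 ≈ 153 minutes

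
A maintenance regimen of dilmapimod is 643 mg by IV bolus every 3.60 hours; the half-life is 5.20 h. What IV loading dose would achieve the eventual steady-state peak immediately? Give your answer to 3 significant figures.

1690 mg

k = ln 2 / 5.20 = 0.1333 h⁻¹
Accumulation ratio R = 1 / (1 − e^(−kτ)) = 1 / (1 − e^(−0.1333×3.60)) = 1 / (1 − 0.6189) = 2.624
Loading dose = maintenance dose × R = 643 × 2.624 ≈ 1690 mg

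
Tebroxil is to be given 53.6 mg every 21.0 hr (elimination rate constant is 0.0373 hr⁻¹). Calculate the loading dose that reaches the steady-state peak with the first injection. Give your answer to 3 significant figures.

Accumulation ratio R = 1 / (1 − e^(−kτ)) = 1 / (1 − e^(−0.03730×21.0)) = 1 / (1 − 0.4569) = 1.841
Loading dose = maintenance dose × R = 53.6 × 1.841 ≈ 98.7 mg

98.7 mg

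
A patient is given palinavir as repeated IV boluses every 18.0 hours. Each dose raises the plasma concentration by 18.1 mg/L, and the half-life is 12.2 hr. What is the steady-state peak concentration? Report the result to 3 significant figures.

28.3 mg/L

k = ln 2 / 12.2 = 0.05682 hr⁻¹
Fraction remaining after one interval: e^(−kτ) = e^(−0.05682 × 18.0) = 0.3596
R = 1 / (1 − 0.3596) = 1.562
Css,max = 18.1 × 1.562 ≈ 28.3 mg/L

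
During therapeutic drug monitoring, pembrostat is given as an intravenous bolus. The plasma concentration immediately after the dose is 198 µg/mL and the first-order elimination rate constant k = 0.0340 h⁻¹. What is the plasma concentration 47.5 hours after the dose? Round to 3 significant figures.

C(t) = C₀ e^(−kt) = 198 × e^(−0.03400 × 47.5) = 198 × e^(−1.615) = 198 × 0.1989 ≈ 39.4 µg/mL

39.4 µg/mL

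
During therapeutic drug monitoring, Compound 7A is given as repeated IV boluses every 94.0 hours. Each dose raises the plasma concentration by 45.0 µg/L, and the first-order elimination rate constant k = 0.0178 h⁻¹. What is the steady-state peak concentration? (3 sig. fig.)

Fraction remaining after one interval: e^(−kτ) = e^(−0.01780 × 94.0) = 0.1876
R = 1 / (1 − 0.1876) = 1.231
Css,max = 45.0 × 1.231 ≈ 55.4 µg/L

55.4 µg/L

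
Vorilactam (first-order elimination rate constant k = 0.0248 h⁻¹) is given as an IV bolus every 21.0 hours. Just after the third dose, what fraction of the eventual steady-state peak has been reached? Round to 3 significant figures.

f_n = 1 − e^(−nkτ) = 1 − e^(−3 × 0.02480 × 21.0) = 1 − e^(−1.562) = 1 − 0.2096 ≈ 0.790

0.790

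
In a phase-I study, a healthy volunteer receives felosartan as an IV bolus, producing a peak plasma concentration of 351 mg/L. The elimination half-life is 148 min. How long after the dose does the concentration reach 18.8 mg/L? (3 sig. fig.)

k = ln 2 / 148 = 0.004683 min⁻¹
C(t) = C₀ e^(−kt)  ⇒  t = ln(C₀/C) / k
t = ln(351/18.8) / 0.004683 = 2.927 / 0.004683 ≈ 625 minutes

625 minutes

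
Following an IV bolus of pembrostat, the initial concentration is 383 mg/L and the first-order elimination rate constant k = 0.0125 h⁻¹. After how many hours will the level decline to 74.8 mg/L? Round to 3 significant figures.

C(t) = C₀ e^(−kt)  ⇒  t = ln(C₀/C) / k
t = ln(383/74.8) / 0.01250 = 1.633 / 0.01250 ≈ 131 hours

131 hours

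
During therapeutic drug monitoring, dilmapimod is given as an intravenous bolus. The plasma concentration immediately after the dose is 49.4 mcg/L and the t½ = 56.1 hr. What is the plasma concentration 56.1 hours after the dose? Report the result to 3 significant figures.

k = ln 2 / 56.1 = 0.01236 hr⁻¹
56.1 hr is 1.000 half-lives, so C = 49.4 × (1/2)^1.000 = 49.4 × 0.5000 ≈ 24.7 mcg/L

24.7 mcg/L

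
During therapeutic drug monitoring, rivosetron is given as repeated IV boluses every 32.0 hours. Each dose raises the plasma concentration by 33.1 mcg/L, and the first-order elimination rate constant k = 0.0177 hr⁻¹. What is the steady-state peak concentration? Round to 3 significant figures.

76.5 mcg/L

Fraction remaining after one interval: e^(−kτ) = e^(−0.01770 × 32.0) = 0.5676
R = 1 / (1 − 0.5676) = 2.312
Css,max = 33.1 × 2.312 ≈ 76.5 mcg/L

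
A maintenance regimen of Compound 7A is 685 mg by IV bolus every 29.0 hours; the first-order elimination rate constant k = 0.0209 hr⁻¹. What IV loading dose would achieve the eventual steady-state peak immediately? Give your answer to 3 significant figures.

1510 mg

Accumulation ratio R = 1 / (1 − e^(−kτ)) = 1 / (1 − e^(−0.02090×29.0)) = 1 / (1 − 0.5455) = 2.200
Loading dose = maintenance dose × R = 685 × 2.200 ≈ 1510 mg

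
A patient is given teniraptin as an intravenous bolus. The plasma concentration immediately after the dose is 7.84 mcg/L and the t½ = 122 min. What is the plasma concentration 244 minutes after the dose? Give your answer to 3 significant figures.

k = ln 2 / 122 = 0.005682 min⁻¹
C(t) = C₀ e^(−kt) = 7.84 × e^(−0.005682 × 244) = 7.84 × e^(−1.386) = 7.84 × 0.2500 ≈ 1.96 mcg/L

1.96 mcg/L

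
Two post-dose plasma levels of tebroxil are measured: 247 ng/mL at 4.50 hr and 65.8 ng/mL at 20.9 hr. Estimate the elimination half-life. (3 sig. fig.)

k = ln(C₁/C₂) / (t₂ − t₁) = ln(247/65.8) / (20.9 − 4.50)
  = 1.323 / 16.40 = 0.08066 hr⁻¹
t½ = ln 2 / k = ln 2 / 0.08066 ≈ 8.59 hours

8.59 hours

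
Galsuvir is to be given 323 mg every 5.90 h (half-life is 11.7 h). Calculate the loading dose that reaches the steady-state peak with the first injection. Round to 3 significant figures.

k = ln 2 / 11.7 = 0.05924 h⁻¹
Accumulation ratio R = 1 / (1 − e^(−kτ)) = 1 / (1 − e^(−0.05924×5.90)) = 1 / (1 − 0.7050) = 3.390
Loading dose = maintenance dose × R = 323 × 3.390 ≈ 1090 mg

1090 mg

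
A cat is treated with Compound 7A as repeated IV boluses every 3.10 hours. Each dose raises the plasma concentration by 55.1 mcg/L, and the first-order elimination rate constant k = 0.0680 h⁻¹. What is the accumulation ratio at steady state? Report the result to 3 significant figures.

Fraction remaining after one interval: e^(−kτ) = e^(−0.06800 × 3.10) = 0.8099
R = 1 / (1 − 0.8099) = 1 / 0.1901 ≈ 5.26

5.26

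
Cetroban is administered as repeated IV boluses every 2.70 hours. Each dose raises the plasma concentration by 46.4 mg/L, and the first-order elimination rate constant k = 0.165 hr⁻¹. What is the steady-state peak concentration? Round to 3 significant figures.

129 mg/L

Fraction remaining after one interval: e^(−kτ) = e^(−0.1650 × 2.70) = 0.6405
R = 1 / (1 − 0.6405) = 2.782
Css,max = 46.4 × 2.782 ≈ 129 mg/L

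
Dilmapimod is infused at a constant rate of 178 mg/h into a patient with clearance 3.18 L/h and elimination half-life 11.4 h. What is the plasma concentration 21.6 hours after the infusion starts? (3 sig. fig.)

40.9 mg/L

Css = rate / CL = 178 / 3.18 = 55.97 mg/L
k = ln 2 / 11.4 = 0.06080 h⁻¹
C(t) = Css (1 − e^(−kt)) = 55.97 × (1 − e^(−1.313)) = 55.97 × 0.7311 ≈ 40.9 mg/L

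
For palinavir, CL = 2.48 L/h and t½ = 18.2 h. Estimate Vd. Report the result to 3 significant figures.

65.1 L

k = ln 2 / t½ = ln 2 / 18.2 = 0.03809 h⁻¹
V = CL / k = 2.48 / 0.03809 ≈ 65.1 L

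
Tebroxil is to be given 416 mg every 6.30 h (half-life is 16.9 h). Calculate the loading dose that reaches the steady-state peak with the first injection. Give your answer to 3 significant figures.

1830 mg

k = ln 2 / 16.9 = 0.04101 h⁻¹
Accumulation ratio R = 1 / (1 − e^(−kτ)) = 1 / (1 − e^(−0.04101×6.30)) = 1 / (1 − 0.7723) = 4.392
Loading dose = maintenance dose × R = 416 × 4.392 ≈ 1830 mg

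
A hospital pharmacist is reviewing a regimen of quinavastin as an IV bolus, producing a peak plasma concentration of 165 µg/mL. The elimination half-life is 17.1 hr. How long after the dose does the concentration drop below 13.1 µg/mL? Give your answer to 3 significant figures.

62.5 hours

k = ln 2 / 17.1 = 0.04053 hr⁻¹
C(t) = C₀ e^(−kt)  ⇒  t = ln(C₀/C) / k
t = ln(165/13.1) / 0.04053 = 2.533 / 0.04053 ≈ 62.5 hours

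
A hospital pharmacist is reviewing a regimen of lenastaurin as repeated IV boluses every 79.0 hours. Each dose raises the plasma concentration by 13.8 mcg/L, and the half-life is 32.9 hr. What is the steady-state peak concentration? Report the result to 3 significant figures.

17.0 mcg/L

k = ln 2 / 32.9 = 0.02107 hr⁻¹
Fraction remaining after one interval: e^(−kτ) = e^(−0.02107 × 79.0) = 0.1893
R = 1 / (1 − 0.1893) = 1.234
Css,max = 13.8 × 1.234 ≈ 17.0 mcg/L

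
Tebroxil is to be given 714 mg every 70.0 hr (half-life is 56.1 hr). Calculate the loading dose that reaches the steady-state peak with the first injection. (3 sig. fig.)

k = ln 2 / 56.1 = 0.01236 hr⁻¹
Accumulation ratio R = 1 / (1 − e^(−kτ)) = 1 / (1 − e^(−0.01236×70.0)) = 1 / (1 − 0.4211) = 1.727
Loading dose = maintenance dose × R = 714 × 1.727 ≈ 1230 mg

1230 mg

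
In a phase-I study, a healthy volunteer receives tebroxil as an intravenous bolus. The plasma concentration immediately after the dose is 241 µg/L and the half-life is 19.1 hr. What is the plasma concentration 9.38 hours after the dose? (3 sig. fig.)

171 µg/L

k = ln 2 / 19.1 = 0.03629 hr⁻¹
9.38 hr is 0.4911 half-lives, so C = 241 × (1/2)^0.4911 = 241 × 0.7115 ≈ 171 µg/L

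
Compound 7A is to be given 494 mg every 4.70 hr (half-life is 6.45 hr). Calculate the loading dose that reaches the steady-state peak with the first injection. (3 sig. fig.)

1250 mg

k = ln 2 / 6.45 = 0.1075 hr⁻¹
Accumulation ratio R = 1 / (1 − e^(−kτ)) = 1 / (1 − e^(−0.1075×4.70)) = 1 / (1 − 0.6035) = 2.522
Loading dose = maintenance dose × R = 494 × 2.522 ≈ 1250 mg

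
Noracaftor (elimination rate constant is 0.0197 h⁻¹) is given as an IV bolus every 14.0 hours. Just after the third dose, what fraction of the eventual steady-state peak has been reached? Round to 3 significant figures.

f_n = 1 − e^(−nkτ) = 1 − e^(−3 × 0.01970 × 14.0) = 1 − e^(−0.8274) = 1 − 0.4372 ≈ 0.563

0.563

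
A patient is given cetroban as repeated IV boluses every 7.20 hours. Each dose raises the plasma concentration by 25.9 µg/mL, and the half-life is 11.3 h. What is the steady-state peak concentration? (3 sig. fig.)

k = ln 2 / 11.3 = 0.06134 h⁻¹
Fraction remaining after one interval: e^(−kτ) = e^(−0.06134 × 7.20) = 0.6430
R = 1 / (1 − 0.6430) = 2.801
Css,max = 25.9 × 2.801 ≈ 72.5 µg/mL

72.5 µg/mL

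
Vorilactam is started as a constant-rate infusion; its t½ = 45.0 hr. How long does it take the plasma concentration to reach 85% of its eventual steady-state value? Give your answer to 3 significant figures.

k = ln 2 / 45.0 = 0.01540 hr⁻¹
f = 1 − e^(−kt)  ⇒  t = −ln(1 − f) / k
t = −ln(1 − 0.85) / 0.01540 = 1.897 / 0.01540 ≈ 123 hours

123 hours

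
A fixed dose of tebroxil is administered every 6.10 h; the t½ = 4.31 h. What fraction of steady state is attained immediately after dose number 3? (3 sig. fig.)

0.947

k = ln 2 / 4.31 = 0.1608 h⁻¹
f_n = 1 − e^(−nkτ) = 1 − e^(−3 × 0.1608 × 6.10) = 1 − e^(−2.943) = 1 − 0.05270 ≈ 0.947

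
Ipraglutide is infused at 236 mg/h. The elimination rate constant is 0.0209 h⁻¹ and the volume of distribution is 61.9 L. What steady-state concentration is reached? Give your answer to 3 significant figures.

182 µg/mL

CL = k · V = 0.0209 × 61.9 = 1.294 L/h
Css = rate / CL = 236 / 1.294 ≈ 182 µg/mL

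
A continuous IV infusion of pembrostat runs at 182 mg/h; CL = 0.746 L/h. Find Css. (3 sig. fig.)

Css = infusion rate / CL = 182 / 0.746 ≈ 244 mg/L

244 mg/L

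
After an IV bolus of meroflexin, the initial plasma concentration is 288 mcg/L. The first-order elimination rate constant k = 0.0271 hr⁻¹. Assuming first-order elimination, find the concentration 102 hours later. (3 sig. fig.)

C(t) = C₀ e^(−kt) = 288 × e^(−0.02710 × 102) = 288 × e^(−2.764) = 288 × 0.06303 ≈ 18.2 mcg/L

18.2 mcg/L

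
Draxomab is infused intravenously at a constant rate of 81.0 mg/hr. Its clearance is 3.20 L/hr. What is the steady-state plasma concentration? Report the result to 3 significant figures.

Css = infusion rate / CL = 81.0 / 3.20 ≈ 25.3 mg/L

25.3 mg/L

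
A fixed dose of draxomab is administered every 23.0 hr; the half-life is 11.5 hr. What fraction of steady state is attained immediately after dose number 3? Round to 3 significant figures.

0.984

k = ln 2 / 11.5 = 0.06027 hr⁻¹
f_n = 1 − e^(−nkτ) = 1 − e^(−3 × 0.06027 × 23.0) = 1 − e^(−4.159) = 1 − 0.01562 ≈ 0.984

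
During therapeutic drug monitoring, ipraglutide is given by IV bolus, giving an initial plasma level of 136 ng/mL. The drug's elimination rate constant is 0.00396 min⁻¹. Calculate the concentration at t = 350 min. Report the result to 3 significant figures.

C(t) = C₀ e^(−kt) = 136 × e^(−0.003960 × 350) = 136 × e^(−1.386) = 136 × 0.2501 ≈ 34.0 ng/mL

34.0 ng/mL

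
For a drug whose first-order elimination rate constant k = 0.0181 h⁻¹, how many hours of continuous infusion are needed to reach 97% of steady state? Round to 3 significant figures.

194 hours

f = 1 − e^(−kt)  ⇒  t = −ln(1 − f) / k
t = −ln(1 − 0.97) / 0.01810 = 3.507 / 0.01810 ≈ 194 hours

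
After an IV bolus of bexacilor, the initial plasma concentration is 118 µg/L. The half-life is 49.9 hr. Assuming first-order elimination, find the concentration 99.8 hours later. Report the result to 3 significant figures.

29.5 µg/L

k = ln 2 / 49.9 = 0.01389 hr⁻¹
C(t) = C₀ e^(−kt) = 118 × e^(−0.01389 × 99.8) = 118 × e^(−1.386) = 118 × 0.2500 ≈ 29.5 µg/L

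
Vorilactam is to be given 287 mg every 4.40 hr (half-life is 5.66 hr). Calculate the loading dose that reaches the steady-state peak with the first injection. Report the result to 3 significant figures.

689 mg

k = ln 2 / 5.66 = 0.1225 hr⁻¹
Accumulation ratio R = 1 / (1 − e^(−kτ)) = 1 / (1 − e^(−0.1225×4.40)) = 1 / (1 − 0.5834) = 2.401
Loading dose = maintenance dose × R = 287 × 2.401 ≈ 689 mg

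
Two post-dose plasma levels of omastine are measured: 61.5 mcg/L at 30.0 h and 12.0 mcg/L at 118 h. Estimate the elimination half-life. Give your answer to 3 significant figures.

k = ln(C₁/C₂) / (t₂ − t₁) = ln(61.5/12.0) / (118 − 30.0)
  = 1.634 / 88.00 = 0.01857 h⁻¹
t½ = ln 2 / k = ln 2 / 0.01857 ≈ 37.3 hours

37.3 hours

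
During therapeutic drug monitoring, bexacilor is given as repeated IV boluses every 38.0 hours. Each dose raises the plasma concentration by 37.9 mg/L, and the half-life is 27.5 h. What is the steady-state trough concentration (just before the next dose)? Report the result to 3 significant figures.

23.6 mg/L

k = ln 2 / 27.5 = 0.02521 h⁻¹
Fraction remaining after one interval: e^(−kτ) = e^(−0.02521 × 38.0) = 0.3837
R = 1 / (1 − 0.3837) = 1.623
Css,max = 37.9 × 1.623 = 61.50 mg/L
Css,min = Css,max × e^(−kτ) = 61.50 × 0.3837 ≈ 23.6 mg/L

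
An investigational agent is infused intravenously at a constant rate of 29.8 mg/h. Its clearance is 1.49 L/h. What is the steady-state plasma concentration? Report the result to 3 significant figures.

20.0 µg/mL

Css = infusion rate / CL = 29.8 / 1.49 ≈ 20.0 µg/mL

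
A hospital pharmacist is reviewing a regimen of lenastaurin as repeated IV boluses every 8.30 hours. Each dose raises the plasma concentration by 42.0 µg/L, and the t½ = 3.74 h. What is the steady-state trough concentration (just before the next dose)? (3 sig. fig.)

11.5 µg/L

k = ln 2 / 3.74 = 0.1853 h⁻¹
Fraction remaining after one interval: e^(−kτ) = e^(−0.1853 × 8.30) = 0.2148
R = 1 / (1 − 0.2148) = 1.273
Css,max = 42.0 × 1.273 = 53.49 µg/L
Css,min = Css,max × e^(−kτ) = 53.49 × 0.2148 ≈ 11.5 µg/L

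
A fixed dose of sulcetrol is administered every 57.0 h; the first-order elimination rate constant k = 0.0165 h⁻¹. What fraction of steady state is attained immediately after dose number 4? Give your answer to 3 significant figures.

f_n = 1 − e^(−nkτ) = 1 − e^(−4 × 0.01650 × 57.0) = 1 − e^(−3.762) = 1 − 0.02324 ≈ 0.977

0.977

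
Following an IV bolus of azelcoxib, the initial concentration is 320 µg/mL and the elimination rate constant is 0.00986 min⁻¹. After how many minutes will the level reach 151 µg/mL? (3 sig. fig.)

C(t) = C₀ e^(−kt)  ⇒  t = ln(C₀/C) / k
t = ln(320/151) / 0.009860 = 0.7510 / 0.009860 ≈ 76.2 minutes

76.2 minutes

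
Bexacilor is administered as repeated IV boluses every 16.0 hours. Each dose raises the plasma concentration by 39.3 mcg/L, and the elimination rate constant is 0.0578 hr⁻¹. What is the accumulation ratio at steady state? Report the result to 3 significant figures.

Fraction remaining after one interval: e^(−kτ) = e^(−0.05780 × 16.0) = 0.3966
R = 1 / (1 − 0.3966) = 1 / 0.6034 ≈ 1.66

1.66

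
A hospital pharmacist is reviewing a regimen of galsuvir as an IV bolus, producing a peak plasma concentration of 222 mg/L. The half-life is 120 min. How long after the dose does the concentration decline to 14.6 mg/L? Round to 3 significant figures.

k = ln 2 / 120 = 0.005776 min⁻¹
C(t) = C₀ e^(−kt)  ⇒  t = ln(C₀/C) / k
t = ln(222/14.6) / 0.005776 = 2.722 / 0.005776 ≈ 471 minutes

471 minutes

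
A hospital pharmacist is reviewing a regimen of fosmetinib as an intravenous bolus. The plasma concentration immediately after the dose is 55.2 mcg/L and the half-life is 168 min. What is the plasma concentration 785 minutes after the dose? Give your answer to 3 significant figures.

2.16 mcg/L

k = ln 2 / 168 = 0.004126 min⁻¹
C(t) = C₀ e^(−kt) = 55.2 × e^(−0.004126 × 785) = 55.2 × e^(−3.239) = 55.2 × 0.03921 ≈ 2.16 mcg/L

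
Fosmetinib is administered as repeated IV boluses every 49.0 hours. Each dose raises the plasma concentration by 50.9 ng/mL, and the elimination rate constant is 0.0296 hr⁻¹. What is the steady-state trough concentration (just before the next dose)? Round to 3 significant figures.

Fraction remaining after one interval: e^(−kτ) = e^(−0.02960 × 49.0) = 0.2345
R = 1 / (1 − 0.2345) = 1.306
Css,max = 50.9 × 1.306 = 66.49 ng/mL
Css,min = Css,max × e^(−kτ) = 66.49 × 0.2345 ≈ 15.6 ng/mL

15.6 ng/mL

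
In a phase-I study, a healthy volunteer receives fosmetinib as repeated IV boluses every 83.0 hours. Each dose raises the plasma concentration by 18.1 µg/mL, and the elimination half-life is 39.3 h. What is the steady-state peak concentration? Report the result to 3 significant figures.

k = ln 2 / 39.3 = 0.01764 h⁻¹
Fraction remaining after one interval: e^(−kτ) = e^(−0.01764 × 83.0) = 0.2313
R = 1 / (1 − 0.2313) = 1.301
Css,max = 18.1 × 1.301 ≈ 23.5 µg/mL

23.5 µg/mL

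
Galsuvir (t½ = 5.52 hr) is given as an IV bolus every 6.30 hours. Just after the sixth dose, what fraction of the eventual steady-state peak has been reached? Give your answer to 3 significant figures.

k = ln 2 / 5.52 = 0.1256 hr⁻¹
f_n = 1 − e^(−nkτ) = 1 − e^(−6 × 0.1256 × 6.30) = 1 − e^(−4.747) = 1 − 0.008682 ≈ 0.991

0.991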